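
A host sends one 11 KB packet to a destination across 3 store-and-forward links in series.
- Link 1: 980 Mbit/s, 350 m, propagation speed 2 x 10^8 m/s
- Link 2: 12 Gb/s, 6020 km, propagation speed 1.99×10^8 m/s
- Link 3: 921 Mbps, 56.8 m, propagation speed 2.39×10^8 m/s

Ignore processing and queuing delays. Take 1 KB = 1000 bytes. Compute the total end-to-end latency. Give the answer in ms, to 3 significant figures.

30.4 ms

L = 88000 bits.
Transmission delays (L/R per hop): 0.0897959, 0.00733333, 0.0955483 ms; sum = 0.192678 ms.
Propagation delays (d/s per hop): 0.00175, 30.2513, 0.000237657 ms; sum = 30.2532 ms.
End-to-end = 30.4 ms.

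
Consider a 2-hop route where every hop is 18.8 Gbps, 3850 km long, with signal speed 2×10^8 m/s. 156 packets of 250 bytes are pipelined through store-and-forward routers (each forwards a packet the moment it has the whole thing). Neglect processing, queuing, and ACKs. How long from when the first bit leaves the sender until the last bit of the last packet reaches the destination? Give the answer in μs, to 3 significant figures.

38500 μs

Per-hop transmission t_tx = L/R = 2000/18800000000 = 0.106383 μs.
Per-hop propagation t_prop = 3850000/200000000 = 19250 μs.
Pipeline fill: first packet needs 2·t_tx to clear all hops; remaining 155 packets each add one t_tx.
Total = (2+156-1)·t_tx + 2·t_prop = 157·0.106383 + 2·19250 = 38500 μs.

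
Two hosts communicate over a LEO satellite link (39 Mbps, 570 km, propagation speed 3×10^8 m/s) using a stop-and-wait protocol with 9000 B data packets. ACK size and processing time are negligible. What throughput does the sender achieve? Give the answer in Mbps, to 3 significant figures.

t_tx = L/R = 72000/39000000 = 0.00184615 s.
t_prop = 570000/300000000 = 0.0019 s; RTT = 0.0038 s.
Cycle = t_tx + RTT = 0.00564615 s.
Throughput = L / cycle = 72000 / 0.00564615 = 12.8 Mbps.

12.8 Mbps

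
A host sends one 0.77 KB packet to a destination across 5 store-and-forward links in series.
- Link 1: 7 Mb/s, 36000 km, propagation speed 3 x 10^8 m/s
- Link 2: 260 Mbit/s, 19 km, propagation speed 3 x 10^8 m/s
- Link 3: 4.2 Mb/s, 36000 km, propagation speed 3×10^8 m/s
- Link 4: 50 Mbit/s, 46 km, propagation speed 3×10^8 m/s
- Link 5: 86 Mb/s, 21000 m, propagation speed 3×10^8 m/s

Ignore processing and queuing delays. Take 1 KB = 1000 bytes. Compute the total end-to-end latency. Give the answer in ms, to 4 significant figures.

242.9 ms

L = 6160 bits.
Transmission delays (L/R per hop): 0.88, 0.0236923, 1.46667, 0.1232, 0.0716279 ms; sum = 2.56519 ms.
Propagation delays (d/s per hop): 120, 0.0633333, 120, 0.153333, 0.07 ms; sum = 240.287 ms.
End-to-end = 242.9 ms.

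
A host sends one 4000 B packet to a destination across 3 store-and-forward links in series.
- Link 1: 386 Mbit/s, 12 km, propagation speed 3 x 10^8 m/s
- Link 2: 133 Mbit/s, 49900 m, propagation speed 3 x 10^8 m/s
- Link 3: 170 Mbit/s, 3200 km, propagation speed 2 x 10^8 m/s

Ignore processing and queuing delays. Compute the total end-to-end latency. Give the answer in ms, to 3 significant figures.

L = 4000 × 8 = 32000 bits.
Transmission delays (L/R per hop): 0.0829016, 0.240602, 0.188235 ms; sum = 0.511738 ms.
Propagation delays (d/s per hop): 0.04, 0.166333, 16 ms; sum = 16.2063 ms.
End-to-end = 16.7 ms.

16.7 ms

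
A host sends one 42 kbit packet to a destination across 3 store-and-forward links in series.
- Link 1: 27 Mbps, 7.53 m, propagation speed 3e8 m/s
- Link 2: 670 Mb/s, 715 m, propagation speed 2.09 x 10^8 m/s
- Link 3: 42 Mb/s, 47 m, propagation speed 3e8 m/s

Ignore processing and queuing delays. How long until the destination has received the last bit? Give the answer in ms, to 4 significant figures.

2.622 ms

L = 42000 bits.
Transmission delays (L/R per hop): 1.55556, 0.0626866, 1 ms; sum = 2.61824 ms.
Propagation delays (d/s per hop): 2.51e-05, 0.00342105, 0.000156667 ms; sum = 0.00360282 ms.
End-to-end = 2.622 ms.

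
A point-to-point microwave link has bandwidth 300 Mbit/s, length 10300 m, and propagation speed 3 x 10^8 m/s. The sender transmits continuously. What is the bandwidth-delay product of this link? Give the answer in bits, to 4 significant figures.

10300 bits

Propagation delay = 10300 / 300000000 = 3.43333e-05 s.
BDP = R × t_prop = 300000000 × 3.43333e-05 = 10300 bits.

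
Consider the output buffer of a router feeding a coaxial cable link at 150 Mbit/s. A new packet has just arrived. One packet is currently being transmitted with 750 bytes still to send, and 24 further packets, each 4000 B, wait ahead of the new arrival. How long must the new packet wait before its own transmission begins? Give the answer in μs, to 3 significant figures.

Each queued packet: L/R = 32000/150000000 = 213.333 μs.
24 queued → 5120 μs.
Plus remaining 6000 bits of current packet: 40 μs.
Queuing delay = 5160 μs.

5160 μs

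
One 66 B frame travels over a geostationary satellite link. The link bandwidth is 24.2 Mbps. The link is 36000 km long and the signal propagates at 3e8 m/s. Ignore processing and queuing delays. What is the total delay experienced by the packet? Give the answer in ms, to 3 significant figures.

120 ms

L = 66 × 8 = 528 bits.
Transmission delay = L/R = 528 / 24200000 = 0.0218182 ms.
Propagation delay = d/s = 36000000 m / 300000000 m/s = 120 ms.
Total = 120 ms.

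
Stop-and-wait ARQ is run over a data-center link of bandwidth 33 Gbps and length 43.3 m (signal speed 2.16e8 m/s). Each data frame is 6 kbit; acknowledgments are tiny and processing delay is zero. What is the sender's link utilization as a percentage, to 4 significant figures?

t_tx = L/R = 6000/33000000000 = 1.81818e-07 s.
t_prop = 43.3/216000000 = 2.00463e-07 s; RTT = 4.00926e-07 s.
Cycle = t_tx + RTT = 5.82744e-07 s.
Utilization = t_tx / cycle = 1.81818e-07/5.82744e-07 = 31.20 %.

31.20 %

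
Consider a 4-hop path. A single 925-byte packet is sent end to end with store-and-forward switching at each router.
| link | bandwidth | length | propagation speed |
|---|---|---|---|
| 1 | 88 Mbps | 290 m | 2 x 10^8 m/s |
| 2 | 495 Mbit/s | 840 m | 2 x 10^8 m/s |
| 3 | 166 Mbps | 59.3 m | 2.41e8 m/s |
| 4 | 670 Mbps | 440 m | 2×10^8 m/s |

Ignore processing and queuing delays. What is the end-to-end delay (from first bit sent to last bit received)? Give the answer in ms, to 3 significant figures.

L = 925 × 8 = 7400 bits.
Transmission delays (L/R per hop): 0.0840909, 0.0149495, 0.0445783, 0.0110448 ms; sum = 0.154663 ms.
Propagation delays (d/s per hop): 0.00145, 0.0042, 0.000246058, 0.0022 ms; sum = 0.00809606 ms.
End-to-end = 0.163 ms.

0.163 ms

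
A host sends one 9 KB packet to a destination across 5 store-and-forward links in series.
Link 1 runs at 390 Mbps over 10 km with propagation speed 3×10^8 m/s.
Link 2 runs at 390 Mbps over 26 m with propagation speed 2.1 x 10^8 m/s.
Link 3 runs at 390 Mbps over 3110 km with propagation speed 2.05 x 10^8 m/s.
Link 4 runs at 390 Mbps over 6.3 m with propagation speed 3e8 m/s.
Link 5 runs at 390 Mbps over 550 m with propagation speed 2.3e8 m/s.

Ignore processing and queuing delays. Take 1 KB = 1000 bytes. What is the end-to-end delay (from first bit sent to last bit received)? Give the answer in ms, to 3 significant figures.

L = 72000 bits.
Transmission delay per hop = L/R = 72000/390000000 = 0.184615 ms; 5 hops → 0.923077 ms.
Propagation delays (d/s per hop): 0.0333333, 0.00012381, 15.1707, 2.1e-05, 0.0023913 ms; sum = 15.2066 ms.
End-to-end = 16.1 ms.

16.1 ms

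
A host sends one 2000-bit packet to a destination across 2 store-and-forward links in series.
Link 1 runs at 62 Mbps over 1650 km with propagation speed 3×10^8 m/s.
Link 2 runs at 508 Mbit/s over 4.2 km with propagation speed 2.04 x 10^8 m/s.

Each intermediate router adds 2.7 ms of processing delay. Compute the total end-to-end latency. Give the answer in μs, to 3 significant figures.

8260 μs

Transmission delays (L/R per hop): 32.2581, 3.93701 μs; sum = 36.1951 μs.
Propagation delays (d/s per hop): 5500, 20.5882 μs; sum = 5520.59 μs.
Processing at 1 router(s): 1 × 2.7 ms = 2700 μs.
End-to-end = 8260 μs.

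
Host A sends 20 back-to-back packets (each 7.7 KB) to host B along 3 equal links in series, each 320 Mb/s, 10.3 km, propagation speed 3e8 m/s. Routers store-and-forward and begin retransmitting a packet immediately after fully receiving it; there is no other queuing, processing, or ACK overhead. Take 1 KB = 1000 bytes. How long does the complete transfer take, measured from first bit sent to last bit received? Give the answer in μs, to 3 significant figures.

4340 μs

Per-hop transmission t_tx = L/R = 61600/320000000 = 192.5 μs.
Per-hop propagation t_prop = 10300/300000000 = 34.3333 μs.
Pipeline fill: first packet needs 3·t_tx to clear all hops; remaining 19 packets each add one t_tx.
Total = (3+20-1)·t_tx + 3·t_prop = 22·192.5 + 3·34.3333 = 4340 μs.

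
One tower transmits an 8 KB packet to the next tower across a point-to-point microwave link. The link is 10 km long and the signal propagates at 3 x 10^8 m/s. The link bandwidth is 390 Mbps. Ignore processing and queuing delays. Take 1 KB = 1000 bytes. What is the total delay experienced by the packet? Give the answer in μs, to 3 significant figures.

L = 64000 bits.
Transmission delay = L/R = 64000 / 390000000 = 164.103 μs.
Propagation delay = d/s = 10000 m / 300000000 m/s = 33.3333 μs.
Total = 197 μs.

197 μs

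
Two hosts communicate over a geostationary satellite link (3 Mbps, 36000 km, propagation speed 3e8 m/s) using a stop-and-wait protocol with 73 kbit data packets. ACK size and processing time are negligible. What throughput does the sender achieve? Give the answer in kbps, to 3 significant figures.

t_tx = L/R = 73000/3000000 = 0.0243333 s.
t_prop = 36000000/300000000 = 0.12 s; RTT = 0.24 s.
Cycle = t_tx + RTT = 0.264333 s.
Throughput = L / cycle = 73000 / 0.264333 = 276 kbps.

276 kbps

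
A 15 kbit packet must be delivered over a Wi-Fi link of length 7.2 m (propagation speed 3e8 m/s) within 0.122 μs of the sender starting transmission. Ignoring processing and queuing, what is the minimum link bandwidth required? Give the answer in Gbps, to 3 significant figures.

Propagation delay = 7.2 / 300000000 = 0.024 μs.
Transmission budget = 0.122 − 0.024 = 0.098 μs.
R ≥ L / t_tx = 15000 bits / 9.8e-08 s = 153 Gbps.

153 Gbps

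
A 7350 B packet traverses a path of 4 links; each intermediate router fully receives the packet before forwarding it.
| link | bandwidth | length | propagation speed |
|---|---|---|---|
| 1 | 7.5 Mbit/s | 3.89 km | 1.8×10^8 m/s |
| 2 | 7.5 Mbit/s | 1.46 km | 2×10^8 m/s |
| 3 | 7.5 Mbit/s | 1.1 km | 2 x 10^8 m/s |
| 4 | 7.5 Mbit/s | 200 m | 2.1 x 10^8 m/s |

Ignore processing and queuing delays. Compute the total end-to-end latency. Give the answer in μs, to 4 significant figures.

31400 μs

L = 7350 × 8 = 58800 bits.
Transmission delay per hop = L/R = 58800/7500000 = 7840 μs; 4 hops → 31360 μs.
Propagation delays (d/s per hop): 21.6111, 7.3, 5.5, 0.952381 μs; sum = 35.3635 μs.
End-to-end = 31400 μs.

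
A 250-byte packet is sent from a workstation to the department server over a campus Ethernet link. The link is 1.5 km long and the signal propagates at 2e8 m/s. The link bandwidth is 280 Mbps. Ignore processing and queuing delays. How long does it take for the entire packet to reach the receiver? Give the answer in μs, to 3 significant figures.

L = 250 × 8 = 2000 bits.
Transmission delay = L/R = 2000 / 280000000 = 7.14286 μs.
Propagation delay = d/s = 1500 m / 200000000 m/s = 7.5 μs.
Total = 14.6 μs.

14.6 μs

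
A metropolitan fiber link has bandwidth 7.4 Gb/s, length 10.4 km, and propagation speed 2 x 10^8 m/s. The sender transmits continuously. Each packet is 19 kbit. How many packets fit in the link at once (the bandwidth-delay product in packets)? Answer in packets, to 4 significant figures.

20.25 packets

Propagation delay = 10400 / 200000000 = 5.2e-05 s.
BDP = R × t_prop = 7400000000 × 5.2e-05 = 384800 bits.
In packets of 19000 bits: 20.25 packets.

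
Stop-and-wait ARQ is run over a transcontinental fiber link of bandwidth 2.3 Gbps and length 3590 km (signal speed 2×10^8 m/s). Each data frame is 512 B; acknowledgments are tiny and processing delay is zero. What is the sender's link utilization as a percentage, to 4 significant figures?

t_tx = L/R = 4096/2300000000 = 1.78087e-06 s.
t_prop = 3590000/200000000 = 0.01795 s; RTT = 0.0359 s.
Cycle = t_tx + RTT = 0.0359018 s.
Utilization = t_tx / cycle = 1.78087e-06/0.0359018 = 0.004960 %.

0.004960 %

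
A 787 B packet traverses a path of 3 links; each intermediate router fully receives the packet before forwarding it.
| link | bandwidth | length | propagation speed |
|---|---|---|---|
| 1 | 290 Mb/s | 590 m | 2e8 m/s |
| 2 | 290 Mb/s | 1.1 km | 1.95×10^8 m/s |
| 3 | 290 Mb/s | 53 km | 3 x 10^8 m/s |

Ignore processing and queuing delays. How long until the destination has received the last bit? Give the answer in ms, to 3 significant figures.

0.250 ms

L = 787 × 8 = 6296 bits.
Transmission delay per hop = L/R = 6296/290000000 = 0.0217103 ms; 3 hops → 0.065131 ms.
Propagation delays (d/s per hop): 0.00295, 0.00564103, 0.176667 ms; sum = 0.185258 ms.
End-to-end = 0.250 ms.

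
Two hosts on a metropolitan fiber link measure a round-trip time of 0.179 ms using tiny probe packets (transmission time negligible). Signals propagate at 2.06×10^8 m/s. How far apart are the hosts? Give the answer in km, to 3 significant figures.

18.4 km

One-way propagation = RTT/2 = 0.0895 ms.
d = s × t = 206000000 × 8.95e-05 = 18.4 km.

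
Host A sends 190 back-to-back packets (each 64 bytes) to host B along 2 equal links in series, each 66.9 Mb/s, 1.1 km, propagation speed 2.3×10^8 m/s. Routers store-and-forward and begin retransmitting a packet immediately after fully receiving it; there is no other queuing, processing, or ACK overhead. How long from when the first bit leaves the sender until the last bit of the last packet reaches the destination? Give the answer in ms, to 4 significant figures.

1.471 ms

Per-hop transmission t_tx = L/R = 512/6.69e+07 = 0.00765321 ms.
Per-hop propagation t_prop = 1100/2.3e+08 = 0.00478261 ms.
Pipeline fill: first packet needs 2·t_tx to clear all hops; remaining 189 packets each add one t_tx.
Total = (2+190-1)·t_tx + 2·t_prop = 191·0.00765321 + 2·0.00478261 = 1.471 ms.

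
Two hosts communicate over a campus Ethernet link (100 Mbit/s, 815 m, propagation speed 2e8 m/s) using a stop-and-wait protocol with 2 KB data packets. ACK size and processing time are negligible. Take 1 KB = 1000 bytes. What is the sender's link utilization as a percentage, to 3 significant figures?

95.2 %

t_tx = L/R = 16000/100000000 = 0.00016 s.
t_prop = 815/200000000 = 4.075e-06 s; RTT = 8.15e-06 s.
Cycle = t_tx + RTT = 0.00016815 s.
Utilization = t_tx / cycle = 0.00016/0.00016815 = 95.2 %.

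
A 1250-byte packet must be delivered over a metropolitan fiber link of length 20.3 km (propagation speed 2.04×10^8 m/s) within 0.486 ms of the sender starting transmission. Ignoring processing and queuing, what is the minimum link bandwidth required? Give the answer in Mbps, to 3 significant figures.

L = 10000 bits.
Propagation delay = 20300 / 204000000 = 0.0995098 ms.
Transmission budget = 0.486 − 0.0995098 = 0.38649 ms.
R ≥ L / t_tx = 10000 bits / 0.00038649 s = 25.9 Mbps.

25.9 Mbps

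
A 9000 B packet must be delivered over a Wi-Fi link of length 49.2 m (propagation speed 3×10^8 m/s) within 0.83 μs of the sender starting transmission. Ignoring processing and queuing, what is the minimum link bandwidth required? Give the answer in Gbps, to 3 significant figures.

L = 72000 bits.
Propagation delay = 49.2 / 300000000 = 0.164 μs.
Transmission budget = 0.83 − 0.164 = 0.666 μs.
R ≥ L / t_tx = 72000 bits / 6.66e-07 s = 108 Gbps.

108 Gbps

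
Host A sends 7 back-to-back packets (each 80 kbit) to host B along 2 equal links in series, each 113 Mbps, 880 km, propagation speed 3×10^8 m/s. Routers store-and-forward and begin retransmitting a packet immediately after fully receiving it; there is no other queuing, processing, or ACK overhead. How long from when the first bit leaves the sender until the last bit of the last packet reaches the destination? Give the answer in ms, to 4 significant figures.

11.53 ms

Per-hop transmission t_tx = L/R = 80000/113000000 = 0.707965 ms.
Per-hop propagation t_prop = 880000/300000000 = 2.93333 ms.
Pipeline fill: first packet needs 2·t_tx to clear all hops; remaining 6 packets each add one t_tx.
Total = (2+7-1)·t_tx + 2·t_prop = 8·0.707965 + 2·2.93333 = 11.53 ms.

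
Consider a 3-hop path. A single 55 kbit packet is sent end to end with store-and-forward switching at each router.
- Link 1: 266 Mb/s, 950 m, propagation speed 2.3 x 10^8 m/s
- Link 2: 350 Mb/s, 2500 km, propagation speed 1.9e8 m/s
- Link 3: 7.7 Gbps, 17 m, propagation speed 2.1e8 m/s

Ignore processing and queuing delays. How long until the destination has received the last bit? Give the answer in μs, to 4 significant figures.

13530 μs

L = 55000 bits.
Transmission delays (L/R per hop): 206.767, 157.143, 7.14286 μs; sum = 371.053 μs.
Propagation delays (d/s per hop): 4.13043, 13157.9, 0.0809524 μs; sum = 13162.1 μs.
End-to-end = 13530 μs.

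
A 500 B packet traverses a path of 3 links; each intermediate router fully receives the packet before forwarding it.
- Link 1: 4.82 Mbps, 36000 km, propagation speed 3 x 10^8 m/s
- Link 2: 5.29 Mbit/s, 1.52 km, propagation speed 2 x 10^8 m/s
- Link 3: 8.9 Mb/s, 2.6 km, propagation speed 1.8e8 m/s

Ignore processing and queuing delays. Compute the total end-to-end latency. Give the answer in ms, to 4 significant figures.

122.1 ms

L = 500 × 8 = 4000 bits.
Transmission delays (L/R per hop): 0.829876, 0.756144, 0.449438 ms; sum = 2.03546 ms.
Propagation delays (d/s per hop): 120, 0.0076, 0.0144444 ms; sum = 120.022 ms.
End-to-end = 122.1 ms.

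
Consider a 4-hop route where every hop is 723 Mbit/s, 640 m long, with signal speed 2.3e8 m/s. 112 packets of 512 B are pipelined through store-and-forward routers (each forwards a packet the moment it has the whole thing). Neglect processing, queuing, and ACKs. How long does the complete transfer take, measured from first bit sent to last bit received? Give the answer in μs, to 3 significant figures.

Per-hop transmission t_tx = L/R = 4096/723000000 = 5.66528 μs.
Per-hop propagation t_prop = 640/2.3e+08 = 2.78261 μs.
Pipeline fill: first packet needs 4·t_tx to clear all hops; remaining 111 packets each add one t_tx.
Total = (4+112-1)·t_tx + 4·t_prop = 115·5.66528 + 4·2.78261 = 663 μs.

663 μs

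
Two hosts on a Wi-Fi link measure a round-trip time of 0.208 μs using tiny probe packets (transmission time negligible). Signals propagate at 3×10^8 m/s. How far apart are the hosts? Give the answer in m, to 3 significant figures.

31.2 m

One-way propagation = RTT/2 = 0.104 μs.
d = s × t = 300000000 × 1.04e-07 = 31.2 m.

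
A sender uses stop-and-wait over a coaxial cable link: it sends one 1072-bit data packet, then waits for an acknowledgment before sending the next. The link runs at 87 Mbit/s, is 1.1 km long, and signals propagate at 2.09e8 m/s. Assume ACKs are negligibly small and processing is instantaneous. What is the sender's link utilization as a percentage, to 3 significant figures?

53.9 %

t_tx = L/R = 1072/87000000 = 1.23218e-05 s.
t_prop = 1100/209000000 = 5.26316e-06 s; RTT = 1.05263e-05 s.
Cycle = t_tx + RTT = 2.28482e-05 s.
Utilization = t_tx / cycle = 1.23218e-05/2.28482e-05 = 53.9 %.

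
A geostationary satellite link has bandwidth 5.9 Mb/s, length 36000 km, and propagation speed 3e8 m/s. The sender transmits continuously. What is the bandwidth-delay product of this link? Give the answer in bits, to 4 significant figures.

708000 bits

Propagation delay = 36000000 / 300000000 = 0.12 s.
BDP = R × t_prop = 5900000 × 0.12 = 708000 bits.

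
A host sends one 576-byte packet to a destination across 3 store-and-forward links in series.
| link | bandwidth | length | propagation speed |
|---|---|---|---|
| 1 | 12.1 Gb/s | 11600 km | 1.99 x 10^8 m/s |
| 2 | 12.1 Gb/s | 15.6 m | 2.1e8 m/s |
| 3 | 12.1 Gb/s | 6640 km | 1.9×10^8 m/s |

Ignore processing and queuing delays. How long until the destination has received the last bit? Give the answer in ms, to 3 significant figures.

L = 576 × 8 = 4608 bits.
Transmission delay per hop = L/R = 4608/12100000000 = 0.000380826 ms; 3 hops → 0.00114248 ms.
Propagation delays (d/s per hop): 58.2915, 7.42857e-05, 34.9474 ms; sum = 93.2389 ms.
End-to-end = 93.2 ms.

93.2 ms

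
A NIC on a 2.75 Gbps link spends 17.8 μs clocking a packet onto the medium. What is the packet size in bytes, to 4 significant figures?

L = R × t_tx = 2750000000 b/s × 1.78e-05 s = 48950 bits.
In bytes: 48950 / 8 = 6119 bytes.

6119 bytes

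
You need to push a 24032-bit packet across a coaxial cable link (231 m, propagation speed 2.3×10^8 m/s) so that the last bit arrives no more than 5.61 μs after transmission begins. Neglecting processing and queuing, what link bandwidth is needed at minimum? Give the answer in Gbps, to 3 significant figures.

Propagation delay = 231 / 2.3e+08 = 1.00435 μs.
Transmission budget = 5.61 − 1.00435 = 4.60565 μs.
R ≥ L / t_tx = 24032 bits / 4.60565e-06 s = 5.22 Gbps.

5.22 Gbps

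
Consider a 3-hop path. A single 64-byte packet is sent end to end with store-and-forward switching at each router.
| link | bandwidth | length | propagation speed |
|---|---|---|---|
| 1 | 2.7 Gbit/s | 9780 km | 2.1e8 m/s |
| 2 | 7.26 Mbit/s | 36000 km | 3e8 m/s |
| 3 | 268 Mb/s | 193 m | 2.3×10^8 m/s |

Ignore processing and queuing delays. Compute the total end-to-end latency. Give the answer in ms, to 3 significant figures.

167 ms

L = 64 × 8 = 512 bits.
Transmission delays (L/R per hop): 0.00018963, 0.0705234, 0.00191045 ms; sum = 0.0726235 ms.
Propagation delays (d/s per hop): 46.5714, 120, 0.00083913 ms; sum = 166.572 ms.
End-to-end = 167 ms.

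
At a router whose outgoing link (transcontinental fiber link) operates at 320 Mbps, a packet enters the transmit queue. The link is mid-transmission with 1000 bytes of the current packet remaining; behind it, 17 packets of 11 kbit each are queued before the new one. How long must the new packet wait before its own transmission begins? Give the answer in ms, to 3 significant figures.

Each queued packet: L/R = 11000/320000000 = 0.034375 ms.
17 queued → 0.584375 ms.
Plus remaining 8000 bits of current packet: 0.025 ms.
Queuing delay = 0.609 ms.

0.609 ms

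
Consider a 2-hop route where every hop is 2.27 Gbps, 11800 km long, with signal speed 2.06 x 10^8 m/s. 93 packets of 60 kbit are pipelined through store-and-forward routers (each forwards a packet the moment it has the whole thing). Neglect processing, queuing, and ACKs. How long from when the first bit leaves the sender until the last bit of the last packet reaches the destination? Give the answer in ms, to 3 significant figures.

Per-hop transmission t_tx = L/R = 60000/2270000000 = 0.0264317 ms.
Per-hop propagation t_prop = 11800000/206000000 = 57.2816 ms.
Pipeline fill: first packet needs 2·t_tx to clear all hops; remaining 92 packets each add one t_tx.
Total = (2+93-1)·t_tx + 2·t_prop = 94·0.0264317 + 2·57.2816 = 117 ms.

117 ms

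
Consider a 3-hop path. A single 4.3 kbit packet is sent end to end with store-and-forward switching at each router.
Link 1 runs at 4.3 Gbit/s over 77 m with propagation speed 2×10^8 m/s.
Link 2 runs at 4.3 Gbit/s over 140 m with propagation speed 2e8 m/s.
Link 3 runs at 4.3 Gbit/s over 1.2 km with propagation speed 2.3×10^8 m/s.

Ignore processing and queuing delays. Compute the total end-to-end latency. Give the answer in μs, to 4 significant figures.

9.302 μs

L = 4300 bits.
Transmission delay per hop = L/R = 4300/4300000000 = 1 μs; 3 hops → 3 μs.
Propagation delays (d/s per hop): 0.385, 0.7, 5.21739 μs; sum = 6.30239 μs.
End-to-end = 9.302 μs.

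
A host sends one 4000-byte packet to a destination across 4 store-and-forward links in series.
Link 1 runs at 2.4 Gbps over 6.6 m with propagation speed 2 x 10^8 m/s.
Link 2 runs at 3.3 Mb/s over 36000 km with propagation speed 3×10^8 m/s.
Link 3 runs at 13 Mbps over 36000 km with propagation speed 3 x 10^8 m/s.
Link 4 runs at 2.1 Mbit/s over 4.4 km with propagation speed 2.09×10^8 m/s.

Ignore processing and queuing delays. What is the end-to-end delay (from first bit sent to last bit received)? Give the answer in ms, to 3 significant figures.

L = 4000 × 8 = 32000 bits.
Transmission delays (L/R per hop): 0.0133333, 9.69697, 2.46154, 15.2381 ms; sum = 27.4099 ms.
Propagation delays (d/s per hop): 3.3e-05, 120, 120, 0.0210526 ms; sum = 240.021 ms.
End-to-end = 267 ms.

267 ms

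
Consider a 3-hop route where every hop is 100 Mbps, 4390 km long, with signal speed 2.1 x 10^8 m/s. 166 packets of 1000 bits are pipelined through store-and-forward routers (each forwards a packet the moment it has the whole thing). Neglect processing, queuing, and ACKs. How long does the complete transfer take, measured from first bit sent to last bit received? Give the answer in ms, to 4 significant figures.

64.39 ms

Per-hop transmission t_tx = L/R = 1000/100000000 = 0.01 ms.
Per-hop propagation t_prop = 4390000/210000000 = 20.9048 ms.
Pipeline fill: first packet needs 3·t_tx to clear all hops; remaining 165 packets each add one t_tx.
Total = (3+166-1)·t_tx + 3·t_prop = 168·0.01 + 3·20.9048 = 64.39 ms.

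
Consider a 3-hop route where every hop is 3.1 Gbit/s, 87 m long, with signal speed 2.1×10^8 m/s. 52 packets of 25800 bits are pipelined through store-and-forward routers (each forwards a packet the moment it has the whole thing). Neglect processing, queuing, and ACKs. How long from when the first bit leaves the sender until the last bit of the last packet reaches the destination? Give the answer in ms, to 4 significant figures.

Per-hop transmission t_tx = L/R = 25800/3100000000 = 0.00832258 ms.
Per-hop propagation t_prop = 87/210000000 = 0.000414286 ms.
Pipeline fill: first packet needs 3·t_tx to clear all hops; remaining 51 packets each add one t_tx.
Total = (3+52-1)·t_tx + 3·t_prop = 54·0.00832258 + 3·0.000414286 = 0.4507 ms.

0.4507 ms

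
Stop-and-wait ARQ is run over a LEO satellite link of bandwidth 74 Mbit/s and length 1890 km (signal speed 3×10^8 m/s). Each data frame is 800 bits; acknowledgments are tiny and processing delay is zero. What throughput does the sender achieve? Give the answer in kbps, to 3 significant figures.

63.4 kbps

t_tx = L/R = 800/74000000 = 1.08108e-05 s.
t_prop = 1890000/300000000 = 0.0063 s; RTT = 0.0126 s.
Cycle = t_tx + RTT = 0.0126108 s.
Throughput = L / cycle = 800 / 0.0126108 = 63.4 kbps.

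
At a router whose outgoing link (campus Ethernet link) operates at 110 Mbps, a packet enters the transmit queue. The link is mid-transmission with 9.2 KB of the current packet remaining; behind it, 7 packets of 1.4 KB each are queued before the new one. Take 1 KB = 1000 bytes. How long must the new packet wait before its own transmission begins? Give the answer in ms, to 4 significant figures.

Each queued packet: L/R = 11200/110000000 = 0.101818 ms.
7 queued → 0.712727 ms.
Plus remaining 73600 bits of current packet: 0.669091 ms.
Queuing delay = 1.382 ms.

1.382 ms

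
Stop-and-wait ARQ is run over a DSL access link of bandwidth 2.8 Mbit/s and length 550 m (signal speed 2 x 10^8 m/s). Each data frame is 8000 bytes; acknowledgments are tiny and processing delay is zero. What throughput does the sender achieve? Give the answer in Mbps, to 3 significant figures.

t_tx = L/R = 64000/2800000 = 0.0228571 s.
t_prop = 550/200000000 = 2.75e-06 s; RTT = 5.5e-06 s.
Cycle = t_tx + RTT = 0.0228626 s.
Throughput = L / cycle = 64000 / 0.0228626 = 2.80 Mbps.

2.80 Mbps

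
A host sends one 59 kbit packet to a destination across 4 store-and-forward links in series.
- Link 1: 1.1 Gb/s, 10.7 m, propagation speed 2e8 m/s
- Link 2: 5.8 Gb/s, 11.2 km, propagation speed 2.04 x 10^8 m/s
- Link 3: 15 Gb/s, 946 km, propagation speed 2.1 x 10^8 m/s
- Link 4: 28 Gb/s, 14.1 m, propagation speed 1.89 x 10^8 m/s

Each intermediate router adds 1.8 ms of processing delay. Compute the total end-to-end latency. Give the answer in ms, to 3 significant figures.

L = 59000 bits.
Transmission delays (L/R per hop): 0.0536364, 0.0101724, 0.00393333, 0.00210714 ms; sum = 0.0698493 ms.
Propagation delays (d/s per hop): 5.35e-05, 0.054902, 4.50476, 7.46032e-05 ms; sum = 4.55979 ms.
Processing at 3 router(s): 3 × 1.8 ms = 5.4 ms.
End-to-end = 10.0 ms.

10.0 ms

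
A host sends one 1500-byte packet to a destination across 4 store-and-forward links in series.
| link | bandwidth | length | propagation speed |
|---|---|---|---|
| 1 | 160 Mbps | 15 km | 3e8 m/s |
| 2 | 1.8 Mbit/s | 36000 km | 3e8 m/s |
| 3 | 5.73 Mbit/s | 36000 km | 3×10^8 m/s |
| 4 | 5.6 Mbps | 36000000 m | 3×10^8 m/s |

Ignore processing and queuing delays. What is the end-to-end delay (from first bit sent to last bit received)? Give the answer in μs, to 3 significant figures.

371000 μs

L = 1500 × 8 = 12000 bits.
Transmission delays (L/R per hop): 75, 6666.67, 2094.24, 2142.86 μs; sum = 10978.8 μs.
Propagation delays (d/s per hop): 50, 120000, 120000, 120000 μs; sum = 360050 μs.
End-to-end = 371000 μs.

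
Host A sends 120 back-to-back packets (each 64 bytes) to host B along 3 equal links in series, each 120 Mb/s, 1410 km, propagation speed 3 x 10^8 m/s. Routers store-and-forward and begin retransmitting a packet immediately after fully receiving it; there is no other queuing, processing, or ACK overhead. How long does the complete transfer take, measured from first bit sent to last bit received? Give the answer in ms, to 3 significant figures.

Per-hop transmission t_tx = L/R = 512/120000000 = 0.00426667 ms.
Per-hop propagation t_prop = 1410000/300000000 = 4.7 ms.
Pipeline fill: first packet needs 3·t_tx to clear all hops; remaining 119 packets each add one t_tx.
Total = (3+120-1)·t_tx + 3·t_prop = 122·0.00426667 + 3·4.7 = 14.6 ms.

14.6 ms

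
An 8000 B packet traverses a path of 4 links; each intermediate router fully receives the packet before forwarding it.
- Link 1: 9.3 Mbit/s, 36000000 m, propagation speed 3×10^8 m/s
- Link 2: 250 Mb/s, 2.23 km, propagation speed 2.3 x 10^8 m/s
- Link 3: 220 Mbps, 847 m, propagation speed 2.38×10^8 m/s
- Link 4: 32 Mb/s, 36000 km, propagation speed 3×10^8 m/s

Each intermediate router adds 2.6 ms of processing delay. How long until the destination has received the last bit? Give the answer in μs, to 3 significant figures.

257000 μs

L = 8000 × 8 = 64000 bits.
Transmission delays (L/R per hop): 6881.72, 256, 290.909, 2000 μs; sum = 9428.63 μs.
Propagation delays (d/s per hop): 120000, 9.69565, 3.55882, 120000 μs; sum = 240013 μs.
Processing at 3 router(s): 3 × 2.6 ms = 7800 μs.
End-to-end = 257000 μs.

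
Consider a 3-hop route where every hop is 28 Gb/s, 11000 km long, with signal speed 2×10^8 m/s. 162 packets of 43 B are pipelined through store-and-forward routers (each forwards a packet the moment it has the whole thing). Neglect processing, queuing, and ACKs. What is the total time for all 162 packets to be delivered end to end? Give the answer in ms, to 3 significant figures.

Per-hop transmission t_tx = L/R = 344/28000000000 = 1.22857e-05 ms.
Per-hop propagation t_prop = 11000000/200000000 = 55 ms.
Pipeline fill: first packet needs 3·t_tx to clear all hops; remaining 161 packets each add one t_tx.
Total = (3+162-1)·t_tx + 3·t_prop = 164·1.22857e-05 + 3·55 = 165 ms.

165 ms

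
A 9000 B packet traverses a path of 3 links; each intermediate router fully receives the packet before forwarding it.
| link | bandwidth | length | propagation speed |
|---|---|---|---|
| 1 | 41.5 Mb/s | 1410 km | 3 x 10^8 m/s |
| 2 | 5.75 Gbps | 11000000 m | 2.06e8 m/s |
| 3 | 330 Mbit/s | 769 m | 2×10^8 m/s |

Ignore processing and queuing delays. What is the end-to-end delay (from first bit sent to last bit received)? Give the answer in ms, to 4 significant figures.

L = 9000 × 8 = 72000 bits.
Transmission delays (L/R per hop): 1.73494, 0.0125217, 0.218182 ms; sum = 1.96564 ms.
Propagation delays (d/s per hop): 4.7, 53.3981, 0.003845 ms; sum = 58.1019 ms.
End-to-end = 60.07 ms.

60.07 ms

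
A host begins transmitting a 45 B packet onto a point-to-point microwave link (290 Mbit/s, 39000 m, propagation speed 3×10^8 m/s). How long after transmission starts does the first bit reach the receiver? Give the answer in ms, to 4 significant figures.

0.1300 ms

First bit experiences only propagation delay: d/s = 39000/300000000 = 0.1300 ms.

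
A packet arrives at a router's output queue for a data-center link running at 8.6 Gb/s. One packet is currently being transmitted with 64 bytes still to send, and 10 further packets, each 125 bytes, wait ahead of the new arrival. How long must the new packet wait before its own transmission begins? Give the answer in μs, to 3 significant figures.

Each queued packet: L/R = 1000/8600000000 = 0.116279 μs.
10 queued → 1.16279 μs.
Plus remaining 512 bits of current packet: 0.0595349 μs.
Queuing delay = 1.22 μs.

1.22 μs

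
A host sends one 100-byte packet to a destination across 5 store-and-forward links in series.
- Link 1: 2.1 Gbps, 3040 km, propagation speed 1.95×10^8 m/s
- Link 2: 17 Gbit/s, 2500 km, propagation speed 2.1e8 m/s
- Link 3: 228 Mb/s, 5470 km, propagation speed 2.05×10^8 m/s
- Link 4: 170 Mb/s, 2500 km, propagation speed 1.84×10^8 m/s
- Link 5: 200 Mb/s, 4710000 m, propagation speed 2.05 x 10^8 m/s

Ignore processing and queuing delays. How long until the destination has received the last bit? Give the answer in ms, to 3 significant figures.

L = 100 × 8 = 800 bits.
Transmission delays (L/R per hop): 0.000380952, 4.70588e-05, 0.00350877, 0.00470588, 0.004 ms; sum = 0.0126427 ms.
Propagation delays (d/s per hop): 15.5897, 11.9048, 26.6829, 13.587, 22.9756 ms; sum = 90.74 ms.
End-to-end = 90.8 ms.

90.8 ms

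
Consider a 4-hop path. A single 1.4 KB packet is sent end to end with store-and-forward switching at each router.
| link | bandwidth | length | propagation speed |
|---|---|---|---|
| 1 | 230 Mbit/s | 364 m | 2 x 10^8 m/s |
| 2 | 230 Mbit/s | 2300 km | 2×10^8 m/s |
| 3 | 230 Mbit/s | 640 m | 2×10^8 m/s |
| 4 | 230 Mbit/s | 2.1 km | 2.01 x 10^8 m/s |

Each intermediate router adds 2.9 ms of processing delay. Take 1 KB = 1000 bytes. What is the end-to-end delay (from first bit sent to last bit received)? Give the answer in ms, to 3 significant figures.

L = 11200 bits.
Transmission delay per hop = L/R = 11200/230000000 = 0.0486957 ms; 4 hops → 0.194783 ms.
Propagation delays (d/s per hop): 0.00182, 11.5, 0.0032, 0.0104478 ms; sum = 11.5155 ms.
Processing at 3 router(s): 3 × 2.9 ms = 8.7 ms.
End-to-end = 20.4 ms.

20.4 ms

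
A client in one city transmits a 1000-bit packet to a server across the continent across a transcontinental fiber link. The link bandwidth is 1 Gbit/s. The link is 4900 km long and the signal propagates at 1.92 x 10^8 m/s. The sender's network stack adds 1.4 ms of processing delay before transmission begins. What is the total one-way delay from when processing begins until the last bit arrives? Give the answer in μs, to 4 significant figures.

26920 μs

Transmission delay = L/R = 1000 / 1000000000 = 1 μs.
Propagation delay = d/s = 4900000 m / 192000000 m/s = 25520.8 μs.
Plus processing delay 1.4 ms = 1400 μs.
Total = 26920 μs.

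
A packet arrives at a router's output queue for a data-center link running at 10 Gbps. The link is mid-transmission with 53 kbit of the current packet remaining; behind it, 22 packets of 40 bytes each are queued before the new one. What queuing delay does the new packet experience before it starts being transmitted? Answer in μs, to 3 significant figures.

Each queued packet: L/R = 320/10000000000 = 0.032 μs.
22 queued → 0.704 μs.
Plus remaining 53000 bits of current packet: 5.3 μs.
Queuing delay = 6.00 μs.

6.00 μs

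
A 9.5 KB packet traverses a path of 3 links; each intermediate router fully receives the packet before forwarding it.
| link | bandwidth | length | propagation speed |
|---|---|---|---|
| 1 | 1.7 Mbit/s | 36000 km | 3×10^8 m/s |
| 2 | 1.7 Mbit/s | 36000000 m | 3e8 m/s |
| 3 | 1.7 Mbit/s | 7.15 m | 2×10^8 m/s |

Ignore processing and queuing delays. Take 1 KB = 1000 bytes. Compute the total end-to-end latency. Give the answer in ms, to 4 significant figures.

L = 76000 bits.
Transmission delay per hop = L/R = 76000/1700000 = 44.7059 ms; 3 hops → 134.118 ms.
Propagation delays (d/s per hop): 120, 120, 3.575e-05 ms; sum = 240 ms.
End-to-end = 374.1 ms.

374.1 ms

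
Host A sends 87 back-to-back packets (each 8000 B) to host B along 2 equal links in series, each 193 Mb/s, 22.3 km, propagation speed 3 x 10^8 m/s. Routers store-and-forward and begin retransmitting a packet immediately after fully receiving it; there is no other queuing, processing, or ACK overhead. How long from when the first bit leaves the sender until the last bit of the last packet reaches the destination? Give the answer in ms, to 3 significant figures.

Per-hop transmission t_tx = L/R = 64000/193000000 = 0.331606 ms.
Per-hop propagation t_prop = 22300/300000000 = 0.0743333 ms.
Pipeline fill: first packet needs 2·t_tx to clear all hops; remaining 86 packets each add one t_tx.
Total = (2+87-1)·t_tx + 2·t_prop = 88·0.331606 + 2·0.0743333 = 29.3 ms.

29.3 ms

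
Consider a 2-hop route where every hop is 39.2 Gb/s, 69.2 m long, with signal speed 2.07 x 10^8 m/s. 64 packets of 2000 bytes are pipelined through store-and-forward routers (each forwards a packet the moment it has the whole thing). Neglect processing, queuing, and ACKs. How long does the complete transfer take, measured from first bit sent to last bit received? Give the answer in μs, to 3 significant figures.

Per-hop transmission t_tx = L/R = 16000/39200000000 = 0.408163 μs.
Per-hop propagation t_prop = 69.2/2.07e+08 = 0.3343 μs.
Pipeline fill: first packet needs 2·t_tx to clear all hops; remaining 63 packets each add one t_tx.
Total = (2+64-1)·t_tx + 2·t_prop = 65·0.408163 + 2·0.3343 = 27.2 μs.

27.2 μs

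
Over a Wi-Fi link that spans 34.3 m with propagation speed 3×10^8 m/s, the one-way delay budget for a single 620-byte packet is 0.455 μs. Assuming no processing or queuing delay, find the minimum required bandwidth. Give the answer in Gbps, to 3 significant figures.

14.6 Gbps

L = 4960 bits.
Propagation delay = 34.3 / 300000000 = 0.114333 μs.
Transmission budget = 0.455 − 0.114333 = 0.340667 μs.
R ≥ L / t_tx = 4960 bits / 3.40667e-07 s = 14.6 Gbps.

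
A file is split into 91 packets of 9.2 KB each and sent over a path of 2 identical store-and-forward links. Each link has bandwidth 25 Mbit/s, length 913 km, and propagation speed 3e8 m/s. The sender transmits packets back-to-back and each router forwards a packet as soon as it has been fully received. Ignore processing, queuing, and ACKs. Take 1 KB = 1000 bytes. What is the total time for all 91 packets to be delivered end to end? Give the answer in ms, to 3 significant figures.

277 ms

Per-hop transmission t_tx = L/R = 73600/25000000 = 2.944 ms.
Per-hop propagation t_prop = 913000/300000000 = 3.04333 ms.
Pipeline fill: first packet needs 2·t_tx to clear all hops; remaining 90 packets each add one t_tx.
Total = (2+91-1)·t_tx + 2·t_prop = 92·2.944 + 2·3.04333 = 277 ms.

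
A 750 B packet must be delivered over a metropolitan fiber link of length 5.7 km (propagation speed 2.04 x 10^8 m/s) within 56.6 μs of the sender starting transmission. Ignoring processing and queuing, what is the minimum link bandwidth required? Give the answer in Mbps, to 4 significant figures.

L = 6000 bits.
Propagation delay = 5700 / 204000000 = 27.9412 μs.
Transmission budget = 56.6 − 27.9412 = 28.6588 μs.
R ≥ L / t_tx = 6000 bits / 2.86588e-05 s = 209.4 Mbps.

209.4 Mbps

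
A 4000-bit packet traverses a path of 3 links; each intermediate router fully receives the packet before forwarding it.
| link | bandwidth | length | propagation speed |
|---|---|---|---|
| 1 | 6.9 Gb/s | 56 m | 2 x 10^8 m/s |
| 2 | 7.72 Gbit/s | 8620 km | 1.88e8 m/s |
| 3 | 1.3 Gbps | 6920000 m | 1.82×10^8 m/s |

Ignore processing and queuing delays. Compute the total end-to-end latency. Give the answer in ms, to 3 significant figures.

83.9 ms

Transmission delays (L/R per hop): 0.00057971, 0.000518135, 0.00307692 ms; sum = 0.00417477 ms.
Propagation delays (d/s per hop): 0.00028, 45.8511, 38.022 ms; sum = 83.8733 ms.
End-to-end = 83.9 ms.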